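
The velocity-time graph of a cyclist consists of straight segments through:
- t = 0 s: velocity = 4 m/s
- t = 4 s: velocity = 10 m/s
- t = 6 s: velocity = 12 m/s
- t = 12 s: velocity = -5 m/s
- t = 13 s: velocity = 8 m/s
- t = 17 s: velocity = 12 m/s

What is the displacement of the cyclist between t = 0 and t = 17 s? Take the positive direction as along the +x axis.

Displacement is the signed area under the v-t curve.
0–4 s: ½(4 + 10)(4) = 28 m
4–6 s: ½(10 + 12)(2) = 22 m
6–12 s: ½(12 + -5)(6) = 21 m
12–13 s: ½(-5 + 8)(1) = 1.5 m
13–17 s: ½(8 + 12)(4) = 40 m
Net displacement = 112.5 m

112.5 m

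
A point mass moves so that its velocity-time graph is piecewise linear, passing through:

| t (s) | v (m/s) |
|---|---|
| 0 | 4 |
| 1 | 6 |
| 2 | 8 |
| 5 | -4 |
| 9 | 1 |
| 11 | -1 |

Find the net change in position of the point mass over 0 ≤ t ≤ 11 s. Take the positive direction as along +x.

Net displacement equals the area under the velocity-time graph (areas below the axis count negative).
0–1 s: ½(4 + 6)(1) = 5 m
1–2 s: ½(6 + 8)(1) = 7 m
2–5 s: ½(8 + -4)(3) = 6 m
5–9 s: ½(-4 + 1)(4) = -6 m
9–11 s: ½(1 + -1)(2) = 0 m
Net displacement = 12 m

12 m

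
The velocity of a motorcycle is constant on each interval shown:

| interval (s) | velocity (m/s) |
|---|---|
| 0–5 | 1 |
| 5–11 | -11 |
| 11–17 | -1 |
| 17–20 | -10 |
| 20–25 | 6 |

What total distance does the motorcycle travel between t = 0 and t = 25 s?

137 m

Total distance travelled is ∫|v| dt — sum the magnitudes of each area piece.
0–5 s: |1| × 5 = 5 m
5–11 s: |-11| × 6 = 66 m
11–17 s: |-1| × 6 = 6 m
17–20 s: |-10| × 3 = 30 m
20–25 s: |6| × 5 = 30 m
Total distance = 137 m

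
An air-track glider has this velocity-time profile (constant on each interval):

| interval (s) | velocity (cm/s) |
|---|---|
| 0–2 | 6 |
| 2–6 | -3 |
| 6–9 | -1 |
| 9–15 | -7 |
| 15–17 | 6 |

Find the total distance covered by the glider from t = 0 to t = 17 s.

Total distance travelled is ∫|v| dt — sum the magnitudes of each area piece.
0–2 s: |6| × 2 = 12 cm
2–6 s: |-3| × 4 = 12 cm
6–9 s: |-1| × 3 = 3 cm
9–15 s: |-7| × 6 = 42 cm
15–17 s: |6| × 2 = 12 cm
Total distance = 81 cm

81 cm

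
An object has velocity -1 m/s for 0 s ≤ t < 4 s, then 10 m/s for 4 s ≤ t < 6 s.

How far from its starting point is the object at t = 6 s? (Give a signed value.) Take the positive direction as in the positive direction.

Net displacement equals the area under the velocity-time graph (areas below the axis count negative).
0–4 s: -1 × 4 = -4 m
4–6 s: 10 × 2 = 20 m
Net displacement = 16 m

16 m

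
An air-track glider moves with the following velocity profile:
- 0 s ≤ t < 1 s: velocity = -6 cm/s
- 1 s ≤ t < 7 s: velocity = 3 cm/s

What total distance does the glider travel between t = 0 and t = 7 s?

24 cm

Distance (not displacement) is the total path length: add the absolute areas under v-t.
0–1 s: |-6| × 1 = 6 cm
1–7 s: |3| × 6 = 18 cm
Total distance = 24 cm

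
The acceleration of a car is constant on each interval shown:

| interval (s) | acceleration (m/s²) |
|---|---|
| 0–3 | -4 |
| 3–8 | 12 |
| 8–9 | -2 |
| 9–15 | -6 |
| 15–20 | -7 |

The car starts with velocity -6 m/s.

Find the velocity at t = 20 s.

Δv equals the area under the a-t graph; then v = v₀ + Δv.
0–3 s: -4 × 3 = -12 m/s
3–8 s: 12 × 5 = 60 m/s
8–9 s: -2 × 1 = -2 m/s
9–15 s: -6 × 6 = -36 m/s
15–20 s: -7 × 5 = -35 m/s
Δv = -25 m/s, so v(20) = -6 + (-25) = -31 m/s.

-31 m/s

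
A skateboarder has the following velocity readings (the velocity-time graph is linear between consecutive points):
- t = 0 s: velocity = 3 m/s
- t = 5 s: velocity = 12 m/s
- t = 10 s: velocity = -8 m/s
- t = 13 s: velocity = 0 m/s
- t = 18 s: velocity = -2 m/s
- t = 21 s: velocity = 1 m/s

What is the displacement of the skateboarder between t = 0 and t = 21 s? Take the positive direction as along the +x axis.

Displacement is the signed area under the v-t curve.
0–5 s: ½(3 + 12)(5) = 37.5 m
5–10 s: ½(12 + -8)(5) = 10 m
10–13 s: ½(-8 + 0)(3) = -12 m
13–18 s: ½(0 + -2)(5) = -5 m
18–21 s: ½(-2 + 1)(3) = -1.5 m
Net displacement = 29 m

29 m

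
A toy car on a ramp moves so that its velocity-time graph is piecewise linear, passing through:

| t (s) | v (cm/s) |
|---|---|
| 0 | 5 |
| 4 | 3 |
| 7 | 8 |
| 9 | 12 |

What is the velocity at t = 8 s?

On 7–9 s the graph is linear from 8 to 12 cm/s: v(8) = 8 + (12 − 8)·(8 − 7)/(9 − 7) = 10 cm/s.

10 cm/s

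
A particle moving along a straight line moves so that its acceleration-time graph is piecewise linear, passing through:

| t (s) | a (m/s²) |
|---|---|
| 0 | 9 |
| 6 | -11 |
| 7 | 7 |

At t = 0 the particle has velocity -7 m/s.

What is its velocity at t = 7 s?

-15 m/s

Δv equals the area under the a-t graph; then v = v₀ + Δv.
0–6 s: ½(9 + -11)(6) = -6 m/s
6–7 s: ½(-11 + 7)(1) = -2 m/s
Δv = -8 m/s, so v(7) = -7 + (-8) = -15 m/s.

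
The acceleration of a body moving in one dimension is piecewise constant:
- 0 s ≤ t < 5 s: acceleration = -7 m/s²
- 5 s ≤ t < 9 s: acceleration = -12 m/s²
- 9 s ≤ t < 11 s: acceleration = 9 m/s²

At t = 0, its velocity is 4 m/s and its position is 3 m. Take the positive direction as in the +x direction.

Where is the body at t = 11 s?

-424.5 m

On each constant-a segment, Δv = aΔt and Δx = v₀Δt + ½aΔt²; chain segment to segment.
0–5 s: v starts 4 m/s; Δx = 4·5 + ½·-7·5² = -67.5 m; v ends -31 m/s.
5–9 s: v starts -31 m/s; Δx = -31·4 + ½·-12·4² = -220 m; v ends -79 m/s.
9–11 s: v starts -79 m/s; Δx = -79·2 + ½·9·2² = -140 m; v ends -61 m/s.
x(11) = 3 + Σ Δx = -424.5 m.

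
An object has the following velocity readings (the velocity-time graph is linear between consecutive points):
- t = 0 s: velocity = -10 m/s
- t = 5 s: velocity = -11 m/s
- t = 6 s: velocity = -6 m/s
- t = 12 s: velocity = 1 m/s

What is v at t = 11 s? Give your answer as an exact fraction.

On 6–12 s the graph is linear from -6 to 1 m/s: v(11) = -6 + (1 − -6)·(11 − 6)/(12 − 6) = -1/6 m/s.

-1/6 m/s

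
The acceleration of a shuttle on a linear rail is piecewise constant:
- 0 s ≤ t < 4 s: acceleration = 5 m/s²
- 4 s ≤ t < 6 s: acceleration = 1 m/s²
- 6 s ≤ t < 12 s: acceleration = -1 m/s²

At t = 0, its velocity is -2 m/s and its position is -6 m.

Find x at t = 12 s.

On each constant-a segment, Δv = aΔt and Δx = v₀Δt + ½aΔt²; chain segment to segment.
0–4 s: v starts -2 m/s; Δx = -2·4 + ½·5·4² = 32 m; v ends 18 m/s.
4–6 s: v starts 18 m/s; Δx = 18·2 + ½·1·2² = 38 m; v ends 20 m/s.
6–12 s: v starts 20 m/s; Δx = 20·6 + ½·-1·6² = 102 m; v ends 14 m/s.
x(12) = -6 + Σ Δx = 166 m.

166 m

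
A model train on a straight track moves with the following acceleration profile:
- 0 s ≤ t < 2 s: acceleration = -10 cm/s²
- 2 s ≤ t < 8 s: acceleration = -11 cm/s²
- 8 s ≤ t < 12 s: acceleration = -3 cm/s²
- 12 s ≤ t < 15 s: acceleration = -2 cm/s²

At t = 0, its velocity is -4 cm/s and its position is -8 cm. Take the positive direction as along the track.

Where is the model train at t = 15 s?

-1077 cm

On each constant-a segment, Δv = aΔt and Δx = v₀Δt + ½aΔt²; chain segment to segment.
0–2 s: v starts -4 cm/s; Δx = -4·2 + ½·-10·2² = -28 cm; v ends -24 cm/s.
2–8 s: v starts -24 cm/s; Δx = -24·6 + ½·-11·6² = -342 cm; v ends -90 cm/s.
8–12 s: v starts -90 cm/s; Δx = -90·4 + ½·-3·4² = -384 cm; v ends -102 cm/s.
12–15 s: v starts -102 cm/s; Δx = -102·3 + ½·-2·3² = -315 cm; v ends -108 cm/s.
x(15) = -8 + Σ Δx = -1077 cm.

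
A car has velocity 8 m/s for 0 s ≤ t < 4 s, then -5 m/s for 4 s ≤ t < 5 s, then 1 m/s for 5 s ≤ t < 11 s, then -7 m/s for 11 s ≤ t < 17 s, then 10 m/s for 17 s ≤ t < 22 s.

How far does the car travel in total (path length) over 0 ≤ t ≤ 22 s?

135 m

Total distance travelled is ∫|v| dt — sum the magnitudes of each area piece.
0–4 s: |8| × 4 = 32 m
4–5 s: |-5| × 1 = 5 m
5–11 s: |1| × 6 = 6 m
11–17 s: |-7| × 6 = 42 m
17–22 s: |10| × 5 = 50 m
Total distance = 135 m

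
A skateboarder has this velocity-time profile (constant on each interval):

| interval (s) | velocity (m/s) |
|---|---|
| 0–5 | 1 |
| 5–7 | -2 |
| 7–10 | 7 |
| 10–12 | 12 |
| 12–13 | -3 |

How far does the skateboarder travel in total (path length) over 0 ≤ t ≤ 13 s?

Total distance travelled is ∫|v| dt — sum the magnitudes of each area piece.
0–5 s: |1| × 5 = 5 m
5–7 s: |-2| × 2 = 4 m
7–10 s: |7| × 3 = 21 m
10–12 s: |12| × 2 = 24 m
12–13 s: |-3| × 1 = 3 m
Total distance = 57 m

57 m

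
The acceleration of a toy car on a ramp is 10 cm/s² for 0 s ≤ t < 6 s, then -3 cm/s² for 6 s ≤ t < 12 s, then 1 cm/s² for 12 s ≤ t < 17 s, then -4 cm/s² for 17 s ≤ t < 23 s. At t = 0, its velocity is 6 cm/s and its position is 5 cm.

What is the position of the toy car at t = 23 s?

On each constant-a segment, Δv = aΔt and Δx = v₀Δt + ½aΔt²; chain segment to segment.
0–6 s: v starts 6 cm/s; Δx = 6·6 + ½·10·6² = 216 cm; v ends 66 cm/s.
6–12 s: v starts 66 cm/s; Δx = 66·6 + ½·-3·6² = 342 cm; v ends 48 cm/s.
12–17 s: v starts 48 cm/s; Δx = 48·5 + ½·1·5² = 252.5 cm; v ends 53 cm/s.
17–23 s: v starts 53 cm/s; Δx = 53·6 + ½·-4·6² = 246 cm; v ends 29 cm/s.
x(23) = 5 + Σ Δx = 1061.5 cm.

1061.5 cm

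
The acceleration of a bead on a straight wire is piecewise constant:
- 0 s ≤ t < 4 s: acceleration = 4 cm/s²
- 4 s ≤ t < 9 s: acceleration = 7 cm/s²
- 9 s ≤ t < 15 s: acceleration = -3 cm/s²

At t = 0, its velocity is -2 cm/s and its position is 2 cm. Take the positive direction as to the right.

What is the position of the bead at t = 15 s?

423.5 cm

On each constant-a segment, Δv = aΔt and Δx = v₀Δt + ½aΔt²; chain segment to segment.
0–4 s: v starts -2 cm/s; Δx = -2·4 + ½·4·4² = 24 cm; v ends 14 cm/s.
4–9 s: v starts 14 cm/s; Δx = 14·5 + ½·7·5² = 157.5 cm; v ends 49 cm/s.
9–15 s: v starts 49 cm/s; Δx = 49·6 + ½·-3·6² = 240 cm; v ends 31 cm/s.
x(15) = 2 + Σ Δx = 423.5 cm.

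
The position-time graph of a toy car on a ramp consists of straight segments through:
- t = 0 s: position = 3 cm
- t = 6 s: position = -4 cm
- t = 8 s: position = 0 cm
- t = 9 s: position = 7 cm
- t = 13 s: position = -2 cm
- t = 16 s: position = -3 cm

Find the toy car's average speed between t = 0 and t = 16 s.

1.75 cm/s

Average speed = (total path length)/(elapsed time); on a piecewise-linear x-t graph the path length is Σ|Δx|.
0–6 s: |Δx| = |-4 − 3| = 7 cm
6–8 s: |Δx| = |0 − -4| = 4 cm
8–9 s: |Δx| = |7 − 0| = 7 cm
9–13 s: |Δx| = |-2 − 7| = 9 cm
13–16 s: |Δx| = |-3 − -2| = 1 cm
Total path = 28 cm; average speed = 28/16 = 1.75 cm/s.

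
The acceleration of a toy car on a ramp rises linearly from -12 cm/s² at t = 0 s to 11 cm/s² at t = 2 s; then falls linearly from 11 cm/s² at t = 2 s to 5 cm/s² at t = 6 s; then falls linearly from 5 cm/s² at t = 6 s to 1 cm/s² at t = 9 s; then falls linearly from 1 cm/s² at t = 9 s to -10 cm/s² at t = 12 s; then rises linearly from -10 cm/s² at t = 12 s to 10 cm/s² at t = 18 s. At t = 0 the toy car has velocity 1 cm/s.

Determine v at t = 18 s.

Δv equals the area under the a-t graph; then v = v₀ + Δv.
0–2 s: ½(-12 + 11)(2) = -1 cm/s
2–6 s: ½(11 + 5)(4) = 32 cm/s
6–9 s: ½(5 + 1)(3) = 9 cm/s
9–12 s: ½(1 + -10)(3) = -13.5 cm/s
12–18 s: ½(-10 + 10)(6) = 0 cm/s
Δv = 26.5 cm/s, so v(18) = 1 + (26.5) = 27.5 cm/s.

27.5 cm/s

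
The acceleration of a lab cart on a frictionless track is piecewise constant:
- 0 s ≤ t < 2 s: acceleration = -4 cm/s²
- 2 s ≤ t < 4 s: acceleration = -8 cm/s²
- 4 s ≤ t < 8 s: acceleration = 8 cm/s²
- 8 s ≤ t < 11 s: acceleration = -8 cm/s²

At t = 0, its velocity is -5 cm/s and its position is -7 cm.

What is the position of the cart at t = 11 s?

-146 cm

On each constant-a segment, Δv = aΔt and Δx = v₀Δt + ½aΔt²; chain segment to segment.
0–2 s: v starts -5 cm/s; Δx = -5·2 + ½·-4·2² = -18 cm; v ends -13 cm/s.
2–4 s: v starts -13 cm/s; Δx = -13·2 + ½·-8·2² = -42 cm; v ends -29 cm/s.
4–8 s: v starts -29 cm/s; Δx = -29·4 + ½·8·4² = -52 cm; v ends 3 cm/s.
8–11 s: v starts 3 cm/s; Δx = 3·3 + ½·-8·3² = -27 cm; v ends -21 cm/s.
x(11) = -7 + Σ Δx = -146 cm.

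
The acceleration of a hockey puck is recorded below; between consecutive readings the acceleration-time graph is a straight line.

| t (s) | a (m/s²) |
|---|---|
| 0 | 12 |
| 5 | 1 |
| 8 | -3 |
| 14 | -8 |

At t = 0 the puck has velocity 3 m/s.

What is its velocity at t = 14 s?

Δv equals the area under the a-t graph; then v = v₀ + Δv.
0–5 s: ½(12 + 1)(5) = 32.5 m/s
5–8 s: ½(1 + -3)(3) = -3 m/s
8–14 s: ½(-3 + -8)(6) = -33 m/s
Δv = -3.5 m/s, so v(14) = 3 + (-3.5) = -0.5 m/s.

-0.5 m/s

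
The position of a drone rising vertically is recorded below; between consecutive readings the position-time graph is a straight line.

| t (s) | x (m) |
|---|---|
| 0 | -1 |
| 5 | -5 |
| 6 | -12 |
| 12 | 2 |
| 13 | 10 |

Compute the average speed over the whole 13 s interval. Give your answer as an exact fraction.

Average speed = (total path length)/(elapsed time); on a piecewise-linear x-t graph the path length is Σ|Δx|.
0–5 s: |Δx| = |-5 − -1| = 4 m
5–6 s: |Δx| = |-12 − -5| = 7 m
6–12 s: |Δx| = |2 − -12| = 14 m
12–13 s: |Δx| = |10 − 2| = 8 m
Total path = 33 m; average speed = 33/13 = 33/13 m/s.

33/13 m/s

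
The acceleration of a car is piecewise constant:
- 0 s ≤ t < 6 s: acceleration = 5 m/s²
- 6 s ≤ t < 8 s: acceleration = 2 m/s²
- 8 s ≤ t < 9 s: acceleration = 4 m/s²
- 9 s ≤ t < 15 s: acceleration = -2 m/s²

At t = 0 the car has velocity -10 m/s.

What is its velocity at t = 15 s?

Δv equals the area under the a-t graph; then v = v₀ + Δv.
0–6 s: 5 × 6 = 30 m/s
6–8 s: 2 × 2 = 4 m/s
8–9 s: 4 × 1 = 4 m/s
9–15 s: -2 × 6 = -12 m/s
Δv = 26 m/s, so v(15) = -10 + (26) = 16 m/s.

16 m/s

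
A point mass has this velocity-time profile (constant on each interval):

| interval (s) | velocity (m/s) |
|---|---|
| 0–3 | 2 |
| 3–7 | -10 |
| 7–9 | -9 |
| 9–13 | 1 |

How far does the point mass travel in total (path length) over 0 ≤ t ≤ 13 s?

68 m

Distance (not displacement) is the total path length: add the absolute areas under v-t.
0–3 s: |2| × 3 = 6 m
3–7 s: |-10| × 4 = 40 m
7–9 s: |-9| × 2 = 18 m
9–13 s: |1| × 4 = 4 m
Total distance = 68 m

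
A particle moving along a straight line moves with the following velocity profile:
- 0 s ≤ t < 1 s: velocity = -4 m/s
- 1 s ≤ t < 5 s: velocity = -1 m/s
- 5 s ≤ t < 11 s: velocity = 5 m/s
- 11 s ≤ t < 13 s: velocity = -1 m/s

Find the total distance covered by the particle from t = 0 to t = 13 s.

40 m

Total distance travelled is ∫|v| dt — sum the magnitudes of each area piece.
0–1 s: |-4| × 1 = 4 m
1–5 s: |-1| × 4 = 4 m
5–11 s: |5| × 6 = 30 m
11–13 s: |-1| × 2 = 2 m
Total distance = 40 m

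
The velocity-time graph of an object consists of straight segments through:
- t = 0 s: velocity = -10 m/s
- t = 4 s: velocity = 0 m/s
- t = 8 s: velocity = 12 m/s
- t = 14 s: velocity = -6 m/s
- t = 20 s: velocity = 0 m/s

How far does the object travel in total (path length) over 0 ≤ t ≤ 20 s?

Total distance travelled is ∫|v| dt — sum the magnitudes of each area piece.
0–4 s: |½(-10 + 0)(4)| = 20 m
4–8 s: |½(0 + 12)(4)| = 24 m
8–14 s: v = 0 at t = 12 s; triangle areas 24 + 6 = 30 m
14–20 s: |½(-6 + 0)(6)| = 18 m
Total distance = 92 m

92 m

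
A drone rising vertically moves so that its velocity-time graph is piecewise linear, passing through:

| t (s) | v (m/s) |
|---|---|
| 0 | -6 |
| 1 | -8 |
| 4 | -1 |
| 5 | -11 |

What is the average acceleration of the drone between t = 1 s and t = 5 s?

Average acceleration = Δv/Δt = (-11 − -8)/(5 − 1) = -0.75 m/s².

-0.75 m/s²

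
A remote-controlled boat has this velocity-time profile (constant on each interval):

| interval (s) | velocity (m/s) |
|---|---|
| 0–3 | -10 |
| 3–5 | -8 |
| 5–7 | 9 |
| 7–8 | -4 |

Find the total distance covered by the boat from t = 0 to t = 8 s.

Total distance travelled is ∫|v| dt — sum the magnitudes of each area piece.
0–3 s: |-10| × 3 = 30 m
3–5 s: |-8| × 2 = 16 m
5–7 s: |9| × 2 = 18 m
7–8 s: |-4| × 1 = 4 m
Total distance = 68 m

68 m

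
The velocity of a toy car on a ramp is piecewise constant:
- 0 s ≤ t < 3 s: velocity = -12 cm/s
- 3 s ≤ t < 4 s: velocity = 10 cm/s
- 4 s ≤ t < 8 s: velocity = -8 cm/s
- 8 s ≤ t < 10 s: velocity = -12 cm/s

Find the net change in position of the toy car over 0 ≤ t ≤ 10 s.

-82 cm

Net displacement equals the area under the velocity-time graph (areas below the axis count negative).
0–3 s: -12 × 3 = -36 cm
3–4 s: 10 × 1 = 10 cm
4–8 s: -8 × 4 = -32 cm
8–10 s: -12 × 2 = -24 cm
Net displacement = -82 cm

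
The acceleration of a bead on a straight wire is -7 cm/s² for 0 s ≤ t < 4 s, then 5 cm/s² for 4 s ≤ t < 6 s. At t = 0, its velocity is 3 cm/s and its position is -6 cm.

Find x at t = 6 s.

-90 cm

On each constant-a segment, Δv = aΔt and Δx = v₀Δt + ½aΔt²; chain segment to segment.
0–4 s: v starts 3 cm/s; Δx = 3·4 + ½·-7·4² = -44 cm; v ends -25 cm/s.
4–6 s: v starts -25 cm/s; Δx = -25·2 + ½·5·2² = -40 cm; v ends -15 cm/s.
x(6) = -6 + Σ Δx = -90 cm.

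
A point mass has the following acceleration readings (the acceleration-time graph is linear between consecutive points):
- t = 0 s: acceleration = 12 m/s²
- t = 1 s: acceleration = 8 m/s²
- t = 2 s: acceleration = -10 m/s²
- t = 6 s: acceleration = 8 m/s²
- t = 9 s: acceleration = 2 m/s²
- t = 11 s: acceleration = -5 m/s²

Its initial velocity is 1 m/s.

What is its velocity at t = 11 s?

18 m/s

Δv equals the area under the a-t graph; then v = v₀ + Δv.
0–1 s: ½(12 + 8)(1) = 10 m/s
1–2 s: ½(8 + -10)(1) = -1 m/s
2–6 s: ½(-10 + 8)(4) = -4 m/s
6–9 s: ½(8 + 2)(3) = 15 m/s
9–11 s: ½(2 + -5)(2) = -3 m/s
Δv = 17 m/s, so v(11) = 1 + (17) = 18 m/s.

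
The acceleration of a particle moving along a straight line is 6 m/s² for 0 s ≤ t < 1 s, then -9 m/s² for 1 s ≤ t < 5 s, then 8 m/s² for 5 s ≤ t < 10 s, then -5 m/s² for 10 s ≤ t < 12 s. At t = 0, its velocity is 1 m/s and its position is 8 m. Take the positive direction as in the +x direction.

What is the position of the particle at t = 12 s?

On each constant-a segment, Δv = aΔt and Δx = v₀Δt + ½aΔt²; chain segment to segment.
0–1 s: v starts 1 m/s; Δx = 1·1 + ½·6·1² = 4 m; v ends 7 m/s.
1–5 s: v starts 7 m/s; Δx = 7·4 + ½·-9·4² = -44 m; v ends -29 m/s.
5–10 s: v starts -29 m/s; Δx = -29·5 + ½·8·5² = -45 m; v ends 11 m/s.
10–12 s: v starts 11 m/s; Δx = 11·2 + ½·-5·2² = 12 m; v ends 1 m/s.
x(12) = 8 + Σ Δx = -65 m.

-65 m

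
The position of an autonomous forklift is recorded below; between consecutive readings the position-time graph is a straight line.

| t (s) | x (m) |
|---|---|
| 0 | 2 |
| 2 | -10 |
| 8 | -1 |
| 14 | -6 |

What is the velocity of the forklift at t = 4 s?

Velocity is the slope of the x-t graph on 2–8 s: (-1 − -10)/(8 − 2) = 1.5 m/s.

1.5 m/s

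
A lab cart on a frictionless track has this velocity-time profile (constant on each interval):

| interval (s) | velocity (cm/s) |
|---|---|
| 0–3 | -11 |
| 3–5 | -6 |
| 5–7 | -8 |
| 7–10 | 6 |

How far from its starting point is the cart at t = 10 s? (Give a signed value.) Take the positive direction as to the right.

-43 cm

Net displacement equals the area under the velocity-time graph (areas below the axis count negative).
0–3 s: -11 × 3 = -33 cm
3–5 s: -6 × 2 = -12 cm
5–7 s: -8 × 2 = -16 cm
7–10 s: 6 × 3 = 18 cm
Net displacement = -43 cm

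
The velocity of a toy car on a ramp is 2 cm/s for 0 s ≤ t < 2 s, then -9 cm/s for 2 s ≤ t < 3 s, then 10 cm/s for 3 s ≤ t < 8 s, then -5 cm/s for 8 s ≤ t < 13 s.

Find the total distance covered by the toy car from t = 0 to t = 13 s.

88 cm

Total distance travelled is ∫|v| dt — sum the magnitudes of each area piece.
0–2 s: |2| × 2 = 4 cm
2–3 s: |-9| × 1 = 9 cm
3–8 s: |10| × 5 = 50 cm
8–13 s: |-5| × 5 = 25 cm
Total distance = 88 cm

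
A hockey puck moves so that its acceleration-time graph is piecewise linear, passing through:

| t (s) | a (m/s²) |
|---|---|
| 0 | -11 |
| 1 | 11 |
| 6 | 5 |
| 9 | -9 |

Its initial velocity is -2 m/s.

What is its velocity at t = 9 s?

Δv equals the area under the a-t graph; then v = v₀ + Δv.
0–1 s: ½(-11 + 11)(1) = 0 m/s
1–6 s: ½(11 + 5)(5) = 40 m/s
6–9 s: ½(5 + -9)(3) = -6 m/s
Δv = 34 m/s, so v(9) = -2 + (34) = 32 m/s.

32 m/s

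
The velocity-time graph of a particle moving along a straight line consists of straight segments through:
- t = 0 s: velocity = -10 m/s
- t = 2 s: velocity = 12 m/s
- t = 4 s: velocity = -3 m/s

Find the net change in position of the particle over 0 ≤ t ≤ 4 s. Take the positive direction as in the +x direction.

Displacement is the signed area under the v-t curve.
0–2 s: ½(-10 + 12)(2) = 2 m
2–4 s: ½(12 + -3)(2) = 9 m
Net displacement = 11 m

11 m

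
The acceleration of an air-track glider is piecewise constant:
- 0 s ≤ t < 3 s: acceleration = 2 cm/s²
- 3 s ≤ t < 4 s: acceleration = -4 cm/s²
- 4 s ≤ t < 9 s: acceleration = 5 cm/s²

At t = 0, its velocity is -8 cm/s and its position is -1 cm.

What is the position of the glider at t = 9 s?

On each constant-a segment, Δv = aΔt and Δx = v₀Δt + ½aΔt²; chain segment to segment.
0–3 s: v starts -8 cm/s; Δx = -8·3 + ½·2·3² = -15 cm; v ends -2 cm/s.
3–4 s: v starts -2 cm/s; Δx = -2·1 + ½·-4·1² = -4 cm; v ends -6 cm/s.
4–9 s: v starts -6 cm/s; Δx = -6·5 + ½·5·5² = 32.5 cm; v ends 19 cm/s.
x(9) = -1 + Σ Δx = 12.5 cm.

12.5 cm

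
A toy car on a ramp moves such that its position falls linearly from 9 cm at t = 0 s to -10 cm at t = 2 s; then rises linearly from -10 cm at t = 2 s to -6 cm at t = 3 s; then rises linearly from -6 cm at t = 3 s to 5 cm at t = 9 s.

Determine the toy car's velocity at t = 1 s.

-9.5 cm/s

Velocity is the slope of the x-t graph on 0–2 s: (-10 − 9)/(2 − 0) = -9.5 cm/s.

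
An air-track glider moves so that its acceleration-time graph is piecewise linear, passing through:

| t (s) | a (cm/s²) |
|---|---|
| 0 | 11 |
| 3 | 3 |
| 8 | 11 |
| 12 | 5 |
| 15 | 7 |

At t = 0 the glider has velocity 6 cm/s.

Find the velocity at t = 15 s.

Δv equals the area under the a-t graph; then v = v₀ + Δv.
0–3 s: ½(11 + 3)(3) = 21 cm/s
3–8 s: ½(3 + 11)(5) = 35 cm/s
8–12 s: ½(11 + 5)(4) = 32 cm/s
12–15 s: ½(5 + 7)(3) = 18 cm/s
Δv = 106 cm/s, so v(15) = 6 + (106) = 112 cm/s.

112 cm/s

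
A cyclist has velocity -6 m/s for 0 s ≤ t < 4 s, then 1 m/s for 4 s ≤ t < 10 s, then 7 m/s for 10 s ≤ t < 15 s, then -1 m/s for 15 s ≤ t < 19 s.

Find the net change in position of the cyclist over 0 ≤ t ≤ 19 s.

13 m

Displacement is the signed area under the v-t curve.
0–4 s: -6 × 4 = -24 m
4–10 s: 1 × 6 = 6 m
10–15 s: 7 × 5 = 35 m
15–19 s: -1 × 4 = -4 m
Net displacement = 13 m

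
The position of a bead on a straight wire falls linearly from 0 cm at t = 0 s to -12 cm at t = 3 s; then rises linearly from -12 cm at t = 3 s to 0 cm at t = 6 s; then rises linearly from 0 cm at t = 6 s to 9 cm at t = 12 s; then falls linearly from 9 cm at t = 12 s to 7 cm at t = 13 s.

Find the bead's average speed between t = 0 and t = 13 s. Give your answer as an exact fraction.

Average speed = (total path length)/(elapsed time); on a piecewise-linear x-t graph the path length is Σ|Δx|.
0–3 s: |Δx| = |-12 − 0| = 12 cm
3–6 s: |Δx| = |0 − -12| = 12 cm
6–12 s: |Δx| = |9 − 0| = 9 cm
12–13 s: |Δx| = |7 − 9| = 2 cm
Total path = 35 cm; average speed = 35/13 = 35/13 cm/s.

35/13 cm/s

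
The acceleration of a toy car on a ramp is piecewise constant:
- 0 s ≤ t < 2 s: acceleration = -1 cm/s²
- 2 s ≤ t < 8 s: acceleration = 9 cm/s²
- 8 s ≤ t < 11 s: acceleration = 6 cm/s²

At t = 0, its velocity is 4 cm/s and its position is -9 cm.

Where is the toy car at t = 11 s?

On each constant-a segment, Δv = aΔt and Δx = v₀Δt + ½aΔt²; chain segment to segment.
0–2 s: v starts 4 cm/s; Δx = 4·2 + ½·-1·2² = 6 cm; v ends 2 cm/s.
2–8 s: v starts 2 cm/s; Δx = 2·6 + ½·9·6² = 174 cm; v ends 56 cm/s.
8–11 s: v starts 56 cm/s; Δx = 56·3 + ½·6·3² = 195 cm; v ends 74 cm/s.
x(11) = -9 + Σ Δx = 366 cm.

366 cm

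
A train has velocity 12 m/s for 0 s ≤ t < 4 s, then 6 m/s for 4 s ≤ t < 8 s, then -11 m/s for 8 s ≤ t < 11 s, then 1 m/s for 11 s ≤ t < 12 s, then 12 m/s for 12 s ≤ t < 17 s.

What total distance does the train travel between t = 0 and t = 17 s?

Distance (not displacement) is the total path length: add the absolute areas under v-t.
0–4 s: |12| × 4 = 48 m
4–8 s: |6| × 4 = 24 m
8–11 s: |-11| × 3 = 33 m
11–12 s: |1| × 1 = 1 m
12–17 s: |12| × 5 = 60 m
Total distance = 166 m

166 m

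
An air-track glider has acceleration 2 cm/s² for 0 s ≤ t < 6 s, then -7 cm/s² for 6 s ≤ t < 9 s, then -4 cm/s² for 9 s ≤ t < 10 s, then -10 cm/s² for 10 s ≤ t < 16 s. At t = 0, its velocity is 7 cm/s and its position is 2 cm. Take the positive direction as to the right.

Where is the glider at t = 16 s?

On each constant-a segment, Δv = aΔt and Δx = v₀Δt + ½aΔt²; chain segment to segment.
0–6 s: v starts 7 cm/s; Δx = 7·6 + ½·2·6² = 78 cm; v ends 19 cm/s.
6–9 s: v starts 19 cm/s; Δx = 19·3 + ½·-7·3² = 25.5 cm; v ends -2 cm/s.
9–10 s: v starts -2 cm/s; Δx = -2·1 + ½·-4·1² = -4 cm; v ends -6 cm/s.
10–16 s: v starts -6 cm/s; Δx = -6·6 + ½·-10·6² = -216 cm; v ends -66 cm/s.
x(16) = 2 + Σ Δx = -114.5 cm.

-114.5 cm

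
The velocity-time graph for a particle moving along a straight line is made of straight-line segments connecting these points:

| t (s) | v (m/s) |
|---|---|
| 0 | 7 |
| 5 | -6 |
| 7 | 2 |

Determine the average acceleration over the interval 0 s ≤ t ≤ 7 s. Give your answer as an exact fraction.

Average acceleration = Δv/Δt = (2 − 7)/(7 − 0) = -5/7 m/s².

-5/7 m/s²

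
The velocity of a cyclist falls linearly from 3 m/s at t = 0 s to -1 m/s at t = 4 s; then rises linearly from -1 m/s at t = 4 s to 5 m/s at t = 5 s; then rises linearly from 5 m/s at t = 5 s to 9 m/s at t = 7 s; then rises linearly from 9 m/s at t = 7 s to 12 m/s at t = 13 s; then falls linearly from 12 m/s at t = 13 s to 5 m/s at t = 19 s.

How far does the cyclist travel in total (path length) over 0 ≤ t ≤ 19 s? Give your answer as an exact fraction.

811/6 m

Distance (not displacement) is the total path length: add the absolute areas under v-t.
0–4 s: v = 0 at t = 3 s; triangle areas 4.5 + 0.5 = 5 m
4–5 s: v = 0 at t = 25/6 s; triangle areas 1/12 + 25/12 = 13/6 m
5–7 s: |½(5 + 9)(2)| = 14 m
7–13 s: |½(9 + 12)(6)| = 63 m
13–19 s: |½(12 + 5)(6)| = 51 m
Total distance = 811/6 m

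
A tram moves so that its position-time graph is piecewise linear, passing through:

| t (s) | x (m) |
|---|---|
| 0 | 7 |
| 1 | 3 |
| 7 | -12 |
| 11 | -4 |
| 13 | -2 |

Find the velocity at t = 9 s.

2 m/s

Velocity is the slope of the x-t graph on 7–11 s: (-4 − -12)/(11 − 7) = 2 m/s.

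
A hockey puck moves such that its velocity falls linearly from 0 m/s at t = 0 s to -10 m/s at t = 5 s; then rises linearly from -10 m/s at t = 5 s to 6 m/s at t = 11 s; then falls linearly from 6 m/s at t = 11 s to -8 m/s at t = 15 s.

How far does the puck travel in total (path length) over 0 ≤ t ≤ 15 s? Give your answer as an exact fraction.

907/14 m

Distance (not displacement) is the total path length: add the absolute areas under v-t.
0–5 s: |½(0 + -10)(5)| = 25 m
5–11 s: v = 0 at t = 8.75 s; triangle areas 18.75 + 6.75 = 25.5 m
11–15 s: v = 0 at t = 89/7 s; triangle areas 36/7 + 64/7 = 100/7 m
Total distance = 907/14 m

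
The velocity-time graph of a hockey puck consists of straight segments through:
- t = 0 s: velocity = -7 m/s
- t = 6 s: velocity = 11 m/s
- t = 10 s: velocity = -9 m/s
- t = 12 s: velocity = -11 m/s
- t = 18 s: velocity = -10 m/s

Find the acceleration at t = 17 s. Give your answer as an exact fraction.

1/6 m/s²

Acceleration is the slope of the v-t graph on 12–18 s: (-10 − -11)/(18 − 12) = 1/6 m/s².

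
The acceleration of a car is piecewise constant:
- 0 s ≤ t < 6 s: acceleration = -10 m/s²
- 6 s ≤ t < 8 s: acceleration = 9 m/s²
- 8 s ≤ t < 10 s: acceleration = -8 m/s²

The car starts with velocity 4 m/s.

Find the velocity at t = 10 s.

-54 m/s

Δv equals the area under the a-t graph; then v = v₀ + Δv.
0–6 s: -10 × 6 = -60 m/s
6–8 s: 9 × 2 = 18 m/s
8–10 s: -8 × 2 = -16 m/s
Δv = -58 m/s, so v(10) = 4 + (-58) = -54 m/s.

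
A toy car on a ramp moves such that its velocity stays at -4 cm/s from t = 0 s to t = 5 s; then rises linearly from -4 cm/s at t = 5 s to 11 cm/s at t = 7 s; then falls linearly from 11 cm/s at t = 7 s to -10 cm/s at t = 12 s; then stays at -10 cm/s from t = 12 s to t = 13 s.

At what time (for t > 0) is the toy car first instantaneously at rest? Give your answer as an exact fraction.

v changes sign on 5–7 s (from -4 to 11); the graph is linear there, so v = 0 at t = 5 + (4)·(7 − 5)/(11 − -4) = 83/15 s.

t = 83/15 s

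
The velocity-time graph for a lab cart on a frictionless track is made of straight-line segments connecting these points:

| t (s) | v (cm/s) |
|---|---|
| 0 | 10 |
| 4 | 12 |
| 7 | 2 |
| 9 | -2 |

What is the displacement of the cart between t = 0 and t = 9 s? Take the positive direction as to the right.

Displacement is the signed area under the v-t curve.
0–4 s: ½(10 + 12)(4) = 44 cm
4–7 s: ½(12 + 2)(3) = 21 cm
7–9 s: ½(2 + -2)(2) = 0 cm
Net displacement = 65 cm

65 cm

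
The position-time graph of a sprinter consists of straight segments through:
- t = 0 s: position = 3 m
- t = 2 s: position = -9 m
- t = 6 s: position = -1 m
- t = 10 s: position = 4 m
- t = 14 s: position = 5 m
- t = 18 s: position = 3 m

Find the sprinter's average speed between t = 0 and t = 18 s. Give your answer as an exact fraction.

14/9 m/s

Average speed = (total path length)/(elapsed time); on a piecewise-linear x-t graph the path length is Σ|Δx|.
0–2 s: |Δx| = |-9 − 3| = 12 m
2–6 s: |Δx| = |-1 − -9| = 8 m
6–10 s: |Δx| = |4 − -1| = 5 m
10–14 s: |Δx| = |5 − 4| = 1 m
14–18 s: |Δx| = |3 − 5| = 2 m
Total path = 28 m; average speed = 28/18 = 14/9 m/s.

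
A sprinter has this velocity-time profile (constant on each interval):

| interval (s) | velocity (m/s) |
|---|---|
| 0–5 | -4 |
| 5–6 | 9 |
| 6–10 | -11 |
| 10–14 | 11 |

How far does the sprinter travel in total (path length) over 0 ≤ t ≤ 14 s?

117 m

Distance (not displacement) is the total path length: add the absolute areas under v-t.
0–5 s: |-4| × 5 = 20 m
5–6 s: |9| × 1 = 9 m
6–10 s: |-11| × 4 = 44 m
10–14 s: |11| × 4 = 44 m
Total distance = 117 m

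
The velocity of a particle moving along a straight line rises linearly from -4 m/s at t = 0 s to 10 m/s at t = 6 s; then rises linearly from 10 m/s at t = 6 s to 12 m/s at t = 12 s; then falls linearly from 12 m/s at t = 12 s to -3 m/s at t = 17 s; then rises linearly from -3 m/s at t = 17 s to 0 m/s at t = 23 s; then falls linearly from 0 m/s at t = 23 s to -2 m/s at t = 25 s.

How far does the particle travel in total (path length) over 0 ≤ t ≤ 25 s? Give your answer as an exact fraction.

Total distance travelled is ∫|v| dt — sum the magnitudes of each area piece.
0–6 s: v = 0 at t = 12/7 s; triangle areas 24/7 + 150/7 = 174/7 m
6–12 s: |½(10 + 12)(6)| = 66 m
12–17 s: v = 0 at t = 16 s; triangle areas 24 + 1.5 = 25.5 m
17–23 s: |½(-3 + 0)(6)| = 9 m
23–25 s: |½(0 + -2)(2)| = 2 m
Total distance = 1783/14 m

1783/14 m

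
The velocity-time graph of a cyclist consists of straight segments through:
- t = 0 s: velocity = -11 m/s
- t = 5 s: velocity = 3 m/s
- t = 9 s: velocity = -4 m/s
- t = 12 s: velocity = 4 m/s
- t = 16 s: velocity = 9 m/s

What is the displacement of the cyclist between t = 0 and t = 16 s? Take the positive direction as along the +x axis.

Net displacement equals the area under the velocity-time graph (areas below the axis count negative).
0–5 s: ½(-11 + 3)(5) = -20 m
5–9 s: ½(3 + -4)(4) = -2 m
9–12 s: ½(-4 + 4)(3) = 0 m
12–16 s: ½(4 + 9)(4) = 26 m
Net displacement = 4 m

4 m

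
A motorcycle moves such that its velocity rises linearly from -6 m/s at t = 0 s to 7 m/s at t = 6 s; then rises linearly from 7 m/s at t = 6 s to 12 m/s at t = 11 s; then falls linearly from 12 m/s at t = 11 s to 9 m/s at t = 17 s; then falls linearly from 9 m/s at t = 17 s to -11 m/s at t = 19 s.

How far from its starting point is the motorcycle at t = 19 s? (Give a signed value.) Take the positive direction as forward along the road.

Net displacement equals the area under the velocity-time graph (areas below the axis count negative).
0–6 s: ½(-6 + 7)(6) = 3 m
6–11 s: ½(7 + 12)(5) = 47.5 m
11–17 s: ½(12 + 9)(6) = 63 m
17–19 s: ½(9 + -11)(2) = -2 m
Net displacement = 111.5 m

111.5 m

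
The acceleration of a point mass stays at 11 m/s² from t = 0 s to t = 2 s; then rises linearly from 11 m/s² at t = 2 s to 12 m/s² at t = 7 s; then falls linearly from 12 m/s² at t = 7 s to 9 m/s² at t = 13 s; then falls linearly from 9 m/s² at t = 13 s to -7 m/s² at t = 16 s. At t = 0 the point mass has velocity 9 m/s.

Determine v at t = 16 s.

154.5 m/s

Δv equals the area under the a-t graph; then v = v₀ + Δv.
0–2 s: 11 × 2 = 22 m/s
2–7 s: ½(11 + 12)(5) = 57.5 m/s
7–13 s: ½(12 + 9)(6) = 63 m/s
13–16 s: ½(9 + -7)(3) = 3 m/s
Δv = 145.5 m/s, so v(16) = 9 + (145.5) = 154.5 m/s.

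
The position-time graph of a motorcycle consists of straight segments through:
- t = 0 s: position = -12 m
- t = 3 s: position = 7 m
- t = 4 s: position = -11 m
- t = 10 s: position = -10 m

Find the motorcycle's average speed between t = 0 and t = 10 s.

Average speed = (total path length)/(elapsed time); on a piecewise-linear x-t graph the path length is Σ|Δx|.
0–3 s: |Δx| = |7 − -12| = 19 m
3–4 s: |Δx| = |-11 − 7| = 18 m
4–10 s: |Δx| = |-10 − -11| = 1 m
Total path = 38 m; average speed = 38/10 = 3.8 m/s.

3.8 m/s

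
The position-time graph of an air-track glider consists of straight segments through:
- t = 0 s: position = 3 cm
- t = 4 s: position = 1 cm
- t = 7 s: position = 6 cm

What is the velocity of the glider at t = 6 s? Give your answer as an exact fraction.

5/3 cm/s

Velocity is the slope of the x-t graph on 4–7 s: (6 − 1)/(7 − 4) = 5/3 cm/s.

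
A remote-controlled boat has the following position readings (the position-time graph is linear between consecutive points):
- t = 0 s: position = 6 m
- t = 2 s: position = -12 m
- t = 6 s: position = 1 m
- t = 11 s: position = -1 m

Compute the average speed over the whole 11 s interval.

Average speed = (total path length)/(elapsed time); on a piecewise-linear x-t graph the path length is Σ|Δx|.
0–2 s: |Δx| = |-12 − 6| = 18 m
2–6 s: |Δx| = |1 − -12| = 13 m
6–11 s: |Δx| = |-1 − 1| = 2 m
Total path = 33 m; average speed = 33/11 = 3 m/s.

3 m/s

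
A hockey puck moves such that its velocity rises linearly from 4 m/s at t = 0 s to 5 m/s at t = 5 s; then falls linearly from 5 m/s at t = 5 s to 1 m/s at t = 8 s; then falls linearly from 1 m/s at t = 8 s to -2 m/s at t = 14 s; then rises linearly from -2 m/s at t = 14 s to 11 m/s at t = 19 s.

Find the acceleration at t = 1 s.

Acceleration is the slope of the v-t graph on 0–5 s: (5 − 4)/(5 − 0) = 0.2 m/s².

0.2 m/s²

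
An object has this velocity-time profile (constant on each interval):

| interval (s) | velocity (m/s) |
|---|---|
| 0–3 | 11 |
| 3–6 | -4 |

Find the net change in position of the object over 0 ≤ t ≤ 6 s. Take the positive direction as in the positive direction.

Net displacement equals the area under the velocity-time graph (areas below the axis count negative).
0–3 s: 11 × 3 = 33 m
3–6 s: -4 × 3 = -12 m
Net displacement = 21 m

21 m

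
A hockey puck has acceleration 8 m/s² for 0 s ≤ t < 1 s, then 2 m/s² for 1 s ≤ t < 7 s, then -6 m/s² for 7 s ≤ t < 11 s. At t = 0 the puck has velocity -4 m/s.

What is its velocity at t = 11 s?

-8 m/s

Δv equals the area under the a-t graph; then v = v₀ + Δv.
0–1 s: 8 × 1 = 8 m/s
1–7 s: 2 × 6 = 12 m/s
7–11 s: -6 × 4 = -24 m/s
Δv = -4 m/s, so v(11) = -4 + (-4) = -8 m/s.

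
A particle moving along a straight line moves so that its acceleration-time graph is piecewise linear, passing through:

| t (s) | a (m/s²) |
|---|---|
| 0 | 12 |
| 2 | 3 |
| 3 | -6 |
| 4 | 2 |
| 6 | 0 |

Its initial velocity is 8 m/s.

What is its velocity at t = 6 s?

Δv equals the area under the a-t graph; then v = v₀ + Δv.
0–2 s: ½(12 + 3)(2) = 15 m/s
2–3 s: ½(3 + -6)(1) = -1.5 m/s
3–4 s: ½(-6 + 2)(1) = -2 m/s
4–6 s: ½(2 + 0)(2) = 2 m/s
Δv = 13.5 m/s, so v(6) = 8 + (13.5) = 21.5 m/s.

21.5 m/s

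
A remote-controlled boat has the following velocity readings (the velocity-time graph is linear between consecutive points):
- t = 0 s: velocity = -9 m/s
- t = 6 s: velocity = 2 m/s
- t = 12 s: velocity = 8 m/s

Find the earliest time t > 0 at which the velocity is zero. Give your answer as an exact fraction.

v changes sign on 0–6 s (from -9 to 2); the graph is linear there, so v = 0 at t = 0 + (9)·(6 − 0)/(2 − -9) = 54/11 s.

t = 54/11 s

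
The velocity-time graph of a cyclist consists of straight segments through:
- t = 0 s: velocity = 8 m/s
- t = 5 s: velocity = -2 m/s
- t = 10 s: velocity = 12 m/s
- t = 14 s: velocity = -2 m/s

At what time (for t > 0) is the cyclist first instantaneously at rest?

v changes sign on 0–5 s (from 8 to -2); the graph is linear there, so v = 0 at t = 0 + (-8)·(5 − 0)/(-2 − 8) = 4 s.

t = 4 s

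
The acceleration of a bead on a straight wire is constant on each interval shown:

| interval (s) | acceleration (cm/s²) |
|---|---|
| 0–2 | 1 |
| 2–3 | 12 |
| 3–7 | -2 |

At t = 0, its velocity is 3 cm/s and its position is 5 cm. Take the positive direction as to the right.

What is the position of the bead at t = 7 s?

76 cm

On each constant-a segment, Δv = aΔt and Δx = v₀Δt + ½aΔt²; chain segment to segment.
0–2 s: v starts 3 cm/s; Δx = 3·2 + ½·1·2² = 8 cm; v ends 5 cm/s.
2–3 s: v starts 5 cm/s; Δx = 5·1 + ½·12·1² = 11 cm; v ends 17 cm/s.
3–7 s: v starts 17 cm/s; Δx = 17·4 + ½·-2·4² = 52 cm; v ends 9 cm/s.
x(7) = 5 + Σ Δx = 76 cm.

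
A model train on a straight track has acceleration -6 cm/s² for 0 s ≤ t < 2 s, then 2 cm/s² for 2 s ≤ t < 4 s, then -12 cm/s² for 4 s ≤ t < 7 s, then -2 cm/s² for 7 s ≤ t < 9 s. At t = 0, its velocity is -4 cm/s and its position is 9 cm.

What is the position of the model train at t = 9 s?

-229 cm

On each constant-a segment, Δv = aΔt and Δx = v₀Δt + ½aΔt²; chain segment to segment.
0–2 s: v starts -4 cm/s; Δx = -4·2 + ½·-6·2² = -20 cm; v ends -16 cm/s.
2–4 s: v starts -16 cm/s; Δx = -16·2 + ½·2·2² = -28 cm; v ends -12 cm/s.
4–7 s: v starts -12 cm/s; Δx = -12·3 + ½·-12·3² = -90 cm; v ends -48 cm/s.
7–9 s: v starts -48 cm/s; Δx = -48·2 + ½·-2·2² = -100 cm; v ends -52 cm/s.
x(9) = 9 + Σ Δx = -229 cm.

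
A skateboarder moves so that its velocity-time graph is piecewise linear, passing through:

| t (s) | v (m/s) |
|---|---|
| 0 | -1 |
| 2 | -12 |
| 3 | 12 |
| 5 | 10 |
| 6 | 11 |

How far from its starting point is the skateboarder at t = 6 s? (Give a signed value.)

Net displacement equals the area under the velocity-time graph (areas below the axis count negative).
0–2 s: ½(-1 + -12)(2) = -13 m
2–3 s: ½(-12 + 12)(1) = 0 m
3–5 s: ½(12 + 10)(2) = 22 m
5–6 s: ½(10 + 11)(1) = 10.5 m
Net displacement = 19.5 m

19.5 m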